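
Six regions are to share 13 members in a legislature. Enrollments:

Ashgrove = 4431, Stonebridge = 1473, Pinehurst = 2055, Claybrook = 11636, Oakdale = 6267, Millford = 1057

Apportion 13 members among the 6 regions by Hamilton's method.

Ashgrove=2, Stonebridge=1, Pinehurst=1, Claybrook=6, Oakdale=3, Millford=0

Standard divisor: 26919 ÷ 13 ≈ 2070.692.
Standard quotas: Ashgrove 2.1399, Stonebridge 0.7114, Pinehurst 0.9924, Claybrook 5.6194, Oakdale 3.0265, Millford 0.5105.
Lower quotas: Ashgrove 2, Stonebridge 0, Pinehurst 0, Claybrook 5, Oakdale 3, Millford 0 (sum 10, leaving 3 seats).
Remainders in descending order: Pinehurst 0.9924, Stonebridge 0.7114, Claybrook 0.6194, Millford 0.5105, Ashgrove 0.1399, Oakdale 0.0265.
Largest remainders: Pinehurst, Stonebridge, Claybrook receive the extra seats.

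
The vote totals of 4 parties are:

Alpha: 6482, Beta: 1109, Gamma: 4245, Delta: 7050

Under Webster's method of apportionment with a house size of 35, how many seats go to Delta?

13

Standard divisor 18886/35 ≈ 539.6; standard quotas: Alpha 12.013, Beta 2.055, Gamma 7.867, Delta 13.065.
Rounding to the nearest integer gives Alpha 12, Beta 2, Gamma 8, Delta 13 — total 35, matching the house size, so no adjustment is needed.
Delta receives 13.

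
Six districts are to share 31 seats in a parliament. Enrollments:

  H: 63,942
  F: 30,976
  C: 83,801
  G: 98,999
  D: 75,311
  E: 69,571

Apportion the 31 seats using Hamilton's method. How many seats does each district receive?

H=5, F=2, C=6, G=7, D=6, E=5

The standard divisor is 422600/31 ≈ 13632.258.
Standard quotas: H 4.6905, F 2.2723, C 6.1473, G 7.2621, D 5.5245, E 5.1034.
Lower quotas: H 4, F 2, C 6, G 7, D 5, E 5 (sum 29, leaving 2 seats).
Remainders in descending order: H 0.6905, D 0.5245, F 0.2723, G 0.2621, C 0.1473, E 0.1034.
The surplus seats go to H, D.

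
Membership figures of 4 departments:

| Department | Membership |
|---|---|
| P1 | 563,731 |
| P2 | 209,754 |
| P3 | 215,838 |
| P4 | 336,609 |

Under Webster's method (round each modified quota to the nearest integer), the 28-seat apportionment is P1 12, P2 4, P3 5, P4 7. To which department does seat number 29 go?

Priority for the next seat is population ÷ (current seats + 0.5).
Priorities: P1 45098.480, P2 46612.000, P3 39243.273, P4 44881.200.
Highest priority: P2.

P2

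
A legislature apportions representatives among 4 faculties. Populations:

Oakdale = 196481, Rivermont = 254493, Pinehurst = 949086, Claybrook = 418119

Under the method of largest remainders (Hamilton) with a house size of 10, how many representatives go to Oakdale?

1

The standard divisor is 1818179/10 ≈ 181817.9.
Standard quotas: Oakdale 1.0806, Rivermont 1.3997, Pinehurst 5.2200, Claybrook 2.2997.
Lower quotas: Oakdale 1, Rivermont 1, Pinehurst 5, Claybrook 2 (sum 9, leaving 1 seat).
Remainders in descending order: Rivermont 0.3997, Claybrook 0.2997, Pinehurst 0.2200, Oakdale 0.0806.
Largest remainder: Rivermont receives the extra seat.
Oakdale receives 1.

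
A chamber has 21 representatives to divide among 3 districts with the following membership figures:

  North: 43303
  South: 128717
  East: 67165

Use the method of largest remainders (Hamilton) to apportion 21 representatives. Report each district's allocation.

The standard divisor is 239185/21 ≈ 11389.762.
Standard quotas: North 3.8019, South 11.3011, East 5.8970.
Lower quotas: North 3, South 11, East 5 (sum 19, leaving 2 seats).
Remainders in descending order: East 0.8970, North 0.8019, South 0.3011.
Largest remainders: East, North receive the extra seats.

North=4; South=11; East=6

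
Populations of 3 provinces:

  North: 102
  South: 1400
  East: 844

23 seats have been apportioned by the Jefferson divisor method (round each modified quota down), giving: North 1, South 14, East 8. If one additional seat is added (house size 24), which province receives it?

Priority for the next seat is population ÷ (current seats + 1).
Priorities: North 51.000, South 93.333, East 93.778.
Highest priority: East.

East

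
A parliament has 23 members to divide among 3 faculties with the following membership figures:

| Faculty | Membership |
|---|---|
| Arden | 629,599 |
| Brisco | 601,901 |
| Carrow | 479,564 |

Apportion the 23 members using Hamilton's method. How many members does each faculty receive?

Total 1711064; standard divisor 1711064/23 ≈ 74394.087.
Standard quotas: Arden 8.4630, Brisco 8.0907, Carrow 6.4463.
Lower quotas: Arden 8, Brisco 8, Carrow 6 (sum 22, leaving 1 seat).
Remainders in descending order: Arden 0.4630, Carrow 0.4463, Brisco 0.0907.
The surplus seat goes to Arden.

Arden=9; Brisco=8; Carrow=6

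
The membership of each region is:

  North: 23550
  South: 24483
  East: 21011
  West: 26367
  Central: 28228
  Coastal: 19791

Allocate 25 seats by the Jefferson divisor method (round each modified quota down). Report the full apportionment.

Standard divisor 143430/25 ≈ 5737.2; standard quotas: North 4.105, South 4.267, East 3.662, West 4.596, Central 4.920, Coastal 3.450.
Rounding down gives 4, 4, 3, 4, 4, 3 = 22 seats, so the divisor must be adjusted.
With modified divisor 5100: modified quotas North 4.618, South 4.801, East 4.120, West 5.170, Central 5.535, Coastal 3.881.
Rounding down: North 4, South 4, East 4, West 5, Central 5, Coastal 3 (total 25).

North 4; South 4; East 4; West 5; Central 5; Coastal 3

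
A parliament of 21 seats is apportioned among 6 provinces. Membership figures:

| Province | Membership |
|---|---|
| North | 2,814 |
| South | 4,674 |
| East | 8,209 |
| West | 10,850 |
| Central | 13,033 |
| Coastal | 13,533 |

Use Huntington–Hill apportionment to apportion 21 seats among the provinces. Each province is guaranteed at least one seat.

With divisor 2448: modified quotas North 1.150, South 1.909, East 3.353, West 4.432, Central 5.324, Coastal 5.528.
Geometric-mean thresholds: North √(1·2)=1.414, South √(1·2)=1.414, East √(3·4)=3.464, West √(4·5)=4.472, Central √(5·6)=5.477, Coastal √(5·6)=5.477.
Each quota rounded against its threshold gives North 1, South 2, East 3, West 4, Central 5, Coastal 6 (total 21).

North=1; South=2; East=3; West=4; Central=5; Coastal=6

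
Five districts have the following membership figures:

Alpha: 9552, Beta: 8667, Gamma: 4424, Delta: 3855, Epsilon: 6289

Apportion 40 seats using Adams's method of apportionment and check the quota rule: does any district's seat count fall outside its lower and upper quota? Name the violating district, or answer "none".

none

Standard quotas: Alpha 11.653, Beta 10.574, Gamma 5.397, Delta 4.703, Epsilon 7.673.
Adams allocation: Alpha 11, Beta 10, Gamma 6, Delta 5, Epsilon 8.
Every allocation lies between the lower and upper quota.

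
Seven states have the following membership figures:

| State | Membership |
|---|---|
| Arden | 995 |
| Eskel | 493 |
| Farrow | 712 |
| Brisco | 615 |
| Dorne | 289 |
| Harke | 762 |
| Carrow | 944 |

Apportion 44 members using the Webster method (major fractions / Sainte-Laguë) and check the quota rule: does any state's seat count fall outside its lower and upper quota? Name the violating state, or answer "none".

none

Standard quotas: Arden 9.102, Eskel 4.510, Farrow 6.513, Brisco 5.626, Dorne 2.644, Harke 6.970, Carrow 8.635.
Webster allocation: Arden 9, Eskel 4, Farrow 6, Brisco 6, Dorne 3, Harke 7, Carrow 9.
Every allocation lies between the lower and upper quota.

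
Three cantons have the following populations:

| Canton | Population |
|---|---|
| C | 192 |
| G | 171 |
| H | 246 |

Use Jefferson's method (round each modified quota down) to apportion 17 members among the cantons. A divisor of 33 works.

With modified divisor 33: modified quotas C 5.818, G 5.182, H 7.455.
Rounding down: C 5, G 5, H 7 (total 17).

C: 5, G: 5, H: 7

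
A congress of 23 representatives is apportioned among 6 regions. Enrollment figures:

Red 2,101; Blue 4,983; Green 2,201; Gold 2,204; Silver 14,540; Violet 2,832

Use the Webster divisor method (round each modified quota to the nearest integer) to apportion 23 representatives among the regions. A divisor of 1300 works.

With modified divisor 1300: modified quotas Red 1.616, Blue 3.833, Green 1.693, Gold 1.695, Silver 11.185, Violet 2.178.
Rounding to the nearest integer: Red 2, Blue 4, Green 2, Gold 2, Silver 11, Violet 2 (total 23).

Red=2, Blue=4, Green=2, Gold=2, Silver=11, Violet=2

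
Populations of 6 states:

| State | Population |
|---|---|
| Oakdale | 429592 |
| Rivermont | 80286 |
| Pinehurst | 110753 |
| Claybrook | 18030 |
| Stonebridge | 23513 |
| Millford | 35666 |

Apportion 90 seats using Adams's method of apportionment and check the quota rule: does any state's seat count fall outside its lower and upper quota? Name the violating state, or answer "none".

Standard quotas: Oakdale 55.404, Rivermont 10.354, Pinehurst 14.284, Claybrook 2.325, Stonebridge 3.032, Millford 4.600.
Adams allocation: Oakdale 54, Rivermont 11, Pinehurst 14, Claybrook 3, Stonebridge 3, Millford 5.
Oakdale has quota 55.404 (lower 55, upper 56) but receives 54 — outside the quota interval.

Oakdale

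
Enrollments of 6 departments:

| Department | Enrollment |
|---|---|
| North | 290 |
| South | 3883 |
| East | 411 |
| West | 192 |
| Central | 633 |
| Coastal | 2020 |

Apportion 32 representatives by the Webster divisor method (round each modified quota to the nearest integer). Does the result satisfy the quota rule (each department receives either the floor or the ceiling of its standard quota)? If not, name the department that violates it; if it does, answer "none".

Standard quotas: North 1.249, South 16.726, East 1.770, West 0.827, Central 2.727, Coastal 8.701.
Webster allocation: North 1, South 16, East 2, West 1, Central 3, Coastal 9.
Every allocation lies between the lower and upper quota.

none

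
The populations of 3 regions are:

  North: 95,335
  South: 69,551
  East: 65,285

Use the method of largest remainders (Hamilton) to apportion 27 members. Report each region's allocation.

The standard divisor is 230171/27 ≈ 8524.852.
Standard quotas: North 11.1832, South 8.1586, East 7.6582.
Lower quotas: North 11, South 8, East 7 (sum 26, leaving 1 seat).
Remainders in descending order: East 0.6582, North 0.1832, South 0.1586.
The surplus seat goes to East.

North 11; South 8; East 8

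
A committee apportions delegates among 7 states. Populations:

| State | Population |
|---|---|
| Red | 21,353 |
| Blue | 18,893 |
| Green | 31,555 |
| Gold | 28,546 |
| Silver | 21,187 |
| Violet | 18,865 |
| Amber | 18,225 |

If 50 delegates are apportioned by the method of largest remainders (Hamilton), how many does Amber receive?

6

The standard divisor is 158624/50 ≈ 3172.48.
Standard quotas: Red 6.7307, Blue 5.9553, Green 9.9465, Gold 8.9980, Silver 6.6784, Violet 5.9465, Amber 5.7447.
Lower quotas: Red 6, Blue 5, Green 9, Gold 8, Silver 6, Violet 5, Amber 5 (sum 44, leaving 6 seats).
Remainders in descending order: Gold 0.9980, Blue 0.9553, Green 0.9465, Violet 0.9465, Amber 0.7447, Red 0.7307, Silver 0.6784.
Largest remainders: Gold, Blue, Green, Violet, Amber, Red receive the extra seats.
Amber receives 6.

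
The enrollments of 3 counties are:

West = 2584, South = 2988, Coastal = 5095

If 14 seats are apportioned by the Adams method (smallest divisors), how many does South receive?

4

Standard divisor 10667/14 ≈ 761.929; standard quotas: West 3.391, South 3.922, Coastal 6.687.
Rounding up gives 4, 4, 7 = 15 seats, so the divisor must be adjusted.
With modified divisor 855: modified quotas West 3.022, South 3.495, Coastal 5.959.
Rounding up: West 4, South 4, Coastal 6 (total 14).
South receives 4.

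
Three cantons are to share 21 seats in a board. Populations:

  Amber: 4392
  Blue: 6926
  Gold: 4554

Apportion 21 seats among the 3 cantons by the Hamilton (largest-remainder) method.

Amber: 6; Blue: 9; Gold: 6

The standard divisor is 15872/21 ≈ 755.81.
Standard quotas: Amber 5.8110, Blue 9.1637, Gold 6.0253.
Lower quotas: Amber 5, Blue 9, Gold 6 (sum 20, leaving 1 seat).
Remainders in descending order: Amber 0.8110, Blue 0.1637, Gold 0.0253.
The surplus seat goes to Amber.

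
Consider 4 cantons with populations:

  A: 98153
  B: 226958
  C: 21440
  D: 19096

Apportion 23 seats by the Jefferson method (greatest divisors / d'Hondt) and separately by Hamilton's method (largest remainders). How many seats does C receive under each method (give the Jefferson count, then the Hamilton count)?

1 and 2

Jefferson: A 6, B 15, C 1, D 1.
Hamilton: A 6, B 14, C 2, D 1.
C gets 1 under Jefferson and 2 under Hamilton.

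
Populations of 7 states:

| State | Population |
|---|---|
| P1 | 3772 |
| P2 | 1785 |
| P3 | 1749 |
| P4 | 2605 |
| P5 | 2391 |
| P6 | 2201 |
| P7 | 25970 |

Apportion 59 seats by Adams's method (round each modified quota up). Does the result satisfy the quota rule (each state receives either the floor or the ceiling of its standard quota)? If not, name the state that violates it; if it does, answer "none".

Standard quotas: P1 5.499, P2 2.602, P3 2.550, P4 3.797, P5 3.486, P6 3.209, P7 37.858.
Adams allocation: P1 6, P2 3, P3 3, P4 4, P5 4, P6 3, P7 36.
P7 has quota 37.858 (lower 37, upper 38) but receives 36 — outside the quota interval.

P7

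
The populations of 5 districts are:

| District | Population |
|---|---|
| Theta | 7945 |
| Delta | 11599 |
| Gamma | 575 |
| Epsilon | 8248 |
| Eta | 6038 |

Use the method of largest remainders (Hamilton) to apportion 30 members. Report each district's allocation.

Theta 7; Delta 10; Gamma 1; Epsilon 7; Eta 5

Total 34405; standard divisor 34405/30 ≈ 1146.833.
Standard quotas: Theta 6.9278, Delta 10.1139, Gamma 0.5014, Epsilon 7.1920, Eta 5.2649.
Lower quotas: Theta 6, Delta 10, Gamma 0, Epsilon 7, Eta 5 (sum 28, leaving 2 seats).
Remainders in descending order: Theta 0.9278, Gamma 0.5014, Eta 0.2649, Epsilon 0.1920, Delta 0.1139.
The surplus seats go to Theta, Gamma.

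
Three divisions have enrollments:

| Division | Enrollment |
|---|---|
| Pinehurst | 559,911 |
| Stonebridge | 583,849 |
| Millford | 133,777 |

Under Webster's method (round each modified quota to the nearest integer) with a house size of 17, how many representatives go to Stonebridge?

Standard divisor 1277537/17 ≈ 75149.235; standard quotas: Pinehurst 7.451, Stonebridge 7.769, Millford 1.780.
Rounding to the nearest integer gives Pinehurst 7, Stonebridge 8, Millford 2 — total 17, matching the house size, so no adjustment is needed.
Stonebridge receives 8.

8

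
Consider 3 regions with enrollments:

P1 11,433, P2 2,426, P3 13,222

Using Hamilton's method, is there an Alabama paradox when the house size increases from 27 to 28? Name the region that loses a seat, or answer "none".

At 27 seats: P1 11, P2 3, P3 13.
At 28 seats: P1 12, P2 2, P3 14.
P2 drops from 3 to 2.

P2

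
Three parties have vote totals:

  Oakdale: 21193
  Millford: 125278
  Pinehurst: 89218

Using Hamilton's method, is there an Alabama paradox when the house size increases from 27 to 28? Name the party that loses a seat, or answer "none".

At 27 seats: Oakdale 3, Millford 14, Pinehurst 10.
At 28 seats: Oakdale 2, Millford 15, Pinehurst 11.
Oakdale drops from 3 to 2.

Oakdale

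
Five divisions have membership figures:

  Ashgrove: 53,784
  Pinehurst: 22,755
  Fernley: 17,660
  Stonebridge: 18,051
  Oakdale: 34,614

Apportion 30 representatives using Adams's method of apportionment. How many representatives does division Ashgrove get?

10

Standard divisor 146864/30 ≈ 4895.467; standard quotas: Ashgrove 10.986, Pinehurst 4.648, Fernley 3.607, Stonebridge 3.687, Oakdale 7.071.
Rounding up gives 11, 5, 4, 4, 8 = 32 seats, so the divisor must be adjusted.
With modified divisor 5500: modified quotas Ashgrove 9.779, Pinehurst 4.137, Fernley 3.211, Stonebridge 3.282, Oakdale 6.293.
Rounding up: Ashgrove 10, Pinehurst 5, Fernley 4, Stonebridge 4, Oakdale 7 (total 30).
Ashgrove receives 10.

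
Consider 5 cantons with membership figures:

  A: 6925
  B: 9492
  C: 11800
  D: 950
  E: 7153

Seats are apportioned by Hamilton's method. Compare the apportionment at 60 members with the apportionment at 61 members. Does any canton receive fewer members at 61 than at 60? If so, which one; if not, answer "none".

At 60 seats: A 11, B 16, C 19, D 2, E 12.
At 61 seats: A 12, B 16, C 20, D 1, E 12.
D drops from 2 to 1.

D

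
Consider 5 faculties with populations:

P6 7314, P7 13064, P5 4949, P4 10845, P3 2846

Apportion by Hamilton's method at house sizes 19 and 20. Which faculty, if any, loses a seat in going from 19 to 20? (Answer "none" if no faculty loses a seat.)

At 19 seats: P6 4, P7 6, P5 3, P4 5, P3 1.
At 20 seats: P6 4, P7 7, P5 2, P4 6, P3 1.
P5 drops from 3 to 2.

P5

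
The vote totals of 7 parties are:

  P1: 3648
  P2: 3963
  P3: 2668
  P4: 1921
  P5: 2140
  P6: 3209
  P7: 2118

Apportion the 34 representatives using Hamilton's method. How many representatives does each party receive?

The standard divisor is 19667/34 ≈ 578.441.
Standard quotas: P1 6.307, P2 6.851, P3 4.612, P4 3.321, P5 3.700, P6 5.548, P7 3.662.
Lower quotas: P1 6, P2 6, P3 4, P4 3, P5 3, P6 5, P7 3 (sum 30, leaving 4 seats).
Remainders in descending order: P2 0.851, P5 0.700, P7 0.662, P3 0.612, P6 0.548, P4 0.321, P1 0.307.
The surplus seats go to P2, P5, P7, P3.

P1: 6, P2: 7, P3: 5, P4: 3, P5: 4, P6: 5, P7: 4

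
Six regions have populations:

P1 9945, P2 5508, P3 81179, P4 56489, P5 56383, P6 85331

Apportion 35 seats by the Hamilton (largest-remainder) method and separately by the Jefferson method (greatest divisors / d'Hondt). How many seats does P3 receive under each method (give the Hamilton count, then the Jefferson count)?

Hamilton: P1 1, P2 1, P3 9, P4 7, P5 7, P6 10.
Jefferson: P1 1, P2 0, P3 10, P4 7, P5 7, P6 10.
P3 gets 9 under Hamilton and 10 under Jefferson.

9 and 10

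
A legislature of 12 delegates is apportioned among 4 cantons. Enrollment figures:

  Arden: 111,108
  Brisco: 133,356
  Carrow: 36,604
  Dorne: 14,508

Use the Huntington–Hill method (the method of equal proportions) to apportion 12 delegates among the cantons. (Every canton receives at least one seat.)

Arden: 4, Brisco: 5, Carrow: 2, Dorne: 1

With divisor 25364: modified quotas Arden 4.381, Brisco 5.258, Carrow 1.443, Dorne 0.572.
Geometric-mean thresholds: Arden √(4·5)=4.472, Brisco √(5·6)=5.477, Carrow √(1·2)=1.414, Dorne (min 1).
Each quota rounded against its threshold gives Arden 4, Brisco 5, Carrow 2, Dorne 1 (total 12).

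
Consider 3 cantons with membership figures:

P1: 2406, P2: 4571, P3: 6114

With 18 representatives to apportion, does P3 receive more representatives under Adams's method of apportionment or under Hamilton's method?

Adams: P1 4, P2 6, P3 8.
Hamilton: P1 3, P2 6, P3 9.
P3 gets 8 under Adams and 9 under Hamilton.

Hamilton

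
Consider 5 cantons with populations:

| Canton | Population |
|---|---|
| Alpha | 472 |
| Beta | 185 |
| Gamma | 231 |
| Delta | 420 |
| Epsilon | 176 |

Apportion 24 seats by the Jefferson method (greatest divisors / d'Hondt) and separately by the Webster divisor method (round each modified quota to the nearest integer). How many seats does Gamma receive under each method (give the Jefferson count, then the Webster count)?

Jefferson: Alpha 8, Beta 3, Gamma 3, Delta 7, Epsilon 3.
Webster: Alpha 7, Beta 3, Gamma 4, Delta 7, Epsilon 3.
Gamma gets 3 under Jefferson and 4 under Webster.

3 and 4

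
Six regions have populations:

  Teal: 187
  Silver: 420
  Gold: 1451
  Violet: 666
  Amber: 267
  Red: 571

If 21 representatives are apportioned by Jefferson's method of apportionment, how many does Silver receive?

2

Standard divisor 3562/21 ≈ 169.619; standard quotas: Teal 1.102, Silver 2.476, Gold 8.554, Violet 3.926, Amber 1.574, Red 3.366.
Rounding down gives 1, 2, 8, 3, 1, 3 = 18 seats, so the divisor must be adjusted.
With modified divisor 144: modified quotas Teal 1.299, Silver 2.917, Gold 10.076, Violet 4.625, Amber 1.854, Red 3.965.
Rounding down: Teal 1, Silver 2, Gold 10, Violet 4, Amber 1, Red 3 (total 21).
Silver receives 2.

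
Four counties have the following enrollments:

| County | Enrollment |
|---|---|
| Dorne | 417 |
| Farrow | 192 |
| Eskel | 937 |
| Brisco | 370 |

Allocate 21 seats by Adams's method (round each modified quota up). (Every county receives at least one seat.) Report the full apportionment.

Dorne: 5; Farrow: 2; Eskel: 10; Brisco: 4

Standard divisor 1916/21 ≈ 91.238; standard quotas: Dorne 4.570, Farrow 2.104, Eskel 10.270, Brisco 4.055.
Rounding up gives 5, 3, 11, 5 = 24 seats, so the divisor must be adjusted.
With modified divisor 100: modified quotas Dorne 4.170, Farrow 1.920, Eskel 9.370, Brisco 3.700.
Rounding up: Dorne 5, Farrow 2, Eskel 10, Brisco 4 (total 21).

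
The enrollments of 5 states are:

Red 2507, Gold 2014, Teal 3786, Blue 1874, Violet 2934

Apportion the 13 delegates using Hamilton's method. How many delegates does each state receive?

Red 2, Gold 2, Teal 4, Blue 2, Violet 3

Total 13115; standard divisor 13115/13 ≈ 1008.846.
Standard quotas: Red 2.485, Gold 1.996, Teal 3.753, Blue 1.858, Violet 2.908.
Lower quotas: Red 2, Gold 1, Teal 3, Blue 1, Violet 2 (sum 9, leaving 4 seats).
Remainders in descending order: Gold 0.996, Violet 0.908, Blue 0.858, Teal 0.753, Red 0.485.
The surplus seats go to Gold, Violet, Blue, Teal.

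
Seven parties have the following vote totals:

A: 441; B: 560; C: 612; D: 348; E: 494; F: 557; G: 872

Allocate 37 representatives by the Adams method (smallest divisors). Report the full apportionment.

A=4; B=5; C=6; D=4; E=5; F=5; G=8

Standard divisor 3884/37 ≈ 104.973; standard quotas: A 4.201, B 5.335, C 5.830, D 3.315, E 4.706, F 5.306, G 8.307.
Rounding up gives 5, 6, 6, 4, 5, 6, 9 = 41 seats, so the divisor must be adjusted.
With modified divisor 114: modified quotas A 3.868, B 4.912, C 5.368, D 3.053, E 4.333, F 4.886, G 7.649.
Rounding up: A 4, B 5, C 6, D 4, E 5, F 5, G 8 (total 37).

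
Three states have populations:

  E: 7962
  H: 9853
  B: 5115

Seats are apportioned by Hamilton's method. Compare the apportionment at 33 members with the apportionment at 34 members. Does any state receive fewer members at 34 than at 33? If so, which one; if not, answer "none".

At 33 seats: E 12, H 14, B 7.
At 34 seats: E 12, H 15, B 7.
No state's allocation decreased.

none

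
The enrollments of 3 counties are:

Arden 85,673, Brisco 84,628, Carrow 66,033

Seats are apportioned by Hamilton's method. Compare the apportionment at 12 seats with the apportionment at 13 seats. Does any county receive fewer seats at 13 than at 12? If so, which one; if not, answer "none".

At 12 seats: Arden 4, Brisco 4, Carrow 4.
At 13 seats: Arden 5, Brisco 5, Carrow 3.
Carrow drops from 4 to 3.

Carrow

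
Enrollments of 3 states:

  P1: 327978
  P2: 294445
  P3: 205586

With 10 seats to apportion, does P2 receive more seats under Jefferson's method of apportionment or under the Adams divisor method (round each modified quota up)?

Jefferson: P1 4, P2 4, P3 2.
Adams: P1 4, P2 3, P3 3.
P2 gets 4 under Jefferson and 3 under Adams.

Jefferson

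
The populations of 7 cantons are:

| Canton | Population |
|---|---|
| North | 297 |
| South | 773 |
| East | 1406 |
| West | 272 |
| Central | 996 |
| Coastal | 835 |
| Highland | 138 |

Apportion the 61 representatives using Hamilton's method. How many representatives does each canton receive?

Total 4717; standard divisor 4717/61 ≈ 77.328.
Standard quotas: North 3.841, South 9.996, East 18.182, West 3.517, Central 12.880, Coastal 10.798, Highland 1.785.
Lower quotas: North 3, South 9, East 18, West 3, Central 12, Coastal 10, Highland 1 (sum 56, leaving 5 seats).
Remainders in descending order: South 0.996, Central 0.880, North 0.841, Coastal 0.798, Highland 0.785, West 0.517, East 0.182.
The surplus seats go to South, Central, North, Coastal, Highland.

North=4, South=10, East=18, West=3, Central=13, Coastal=11, Highland=2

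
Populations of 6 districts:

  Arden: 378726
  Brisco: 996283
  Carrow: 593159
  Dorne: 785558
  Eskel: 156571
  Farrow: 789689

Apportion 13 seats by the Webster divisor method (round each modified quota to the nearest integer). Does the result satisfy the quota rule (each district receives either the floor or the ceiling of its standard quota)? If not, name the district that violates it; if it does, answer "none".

Standard quotas: Arden 1.331, Brisco 3.500, Carrow 2.084, Dorne 2.760, Eskel 0.550, Farrow 2.775.
Webster allocation: Arden 1, Brisco 3, Carrow 2, Dorne 3, Eskel 1, Farrow 3.
Every allocation lies between the lower and upper quota.

none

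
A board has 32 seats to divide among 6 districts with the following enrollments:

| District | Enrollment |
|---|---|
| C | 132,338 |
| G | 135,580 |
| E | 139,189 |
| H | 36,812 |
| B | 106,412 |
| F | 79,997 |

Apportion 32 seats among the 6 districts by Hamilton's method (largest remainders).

Standard divisor: 630328 ÷ 32 ≈ 19697.75.
Standard quotas: C 6.7184, G 6.8830, E 7.0662, H 1.8688, B 5.4022, F 4.0612.
Lower quotas: C 6, G 6, E 7, H 1, B 5, F 4 (sum 29, leaving 3 seats).
Remainders in descending order: G 0.8830, H 0.8688, C 0.7184, B 0.4022, E 0.0662, F 0.0612.
The surplus seats go to G, H, C.

C: 7, G: 7, E: 7, H: 2, B: 5, F: 4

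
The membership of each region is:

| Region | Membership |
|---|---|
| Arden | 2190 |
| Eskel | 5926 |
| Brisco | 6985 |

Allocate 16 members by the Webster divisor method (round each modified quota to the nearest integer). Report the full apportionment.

Standard divisor 15101/16 ≈ 943.812; standard quotas: Arden 2.320, Eskel 6.279, Brisco 7.401.
Rounding to the nearest integer gives 2, 6, 7 = 15 seats, so the divisor must be adjusted.
With modified divisor 920: modified quotas Arden 2.380, Eskel 6.441, Brisco 7.592.
Rounding to the nearest integer: Arden 2, Eskel 6, Brisco 8 (total 16).

Arden 2, Eskel 6, Brisco 8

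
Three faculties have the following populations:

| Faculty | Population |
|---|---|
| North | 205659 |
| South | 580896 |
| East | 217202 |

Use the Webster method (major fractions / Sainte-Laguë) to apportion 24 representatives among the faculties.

North 5, South 14, East 5

Standard divisor 1003757/24 ≈ 41823.208; standard quotas: North 4.917, South 13.889, East 5.193.
Rounding to the nearest integer gives North 5, South 14, East 5 — total 24, matching the house size, so no adjustment is needed.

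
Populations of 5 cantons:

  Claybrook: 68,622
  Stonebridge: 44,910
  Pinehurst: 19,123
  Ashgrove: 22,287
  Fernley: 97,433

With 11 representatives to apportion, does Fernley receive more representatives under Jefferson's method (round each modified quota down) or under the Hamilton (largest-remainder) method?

Jefferson: Claybrook 3, Stonebridge 2, Pinehurst 0, Ashgrove 1, Fernley 5.
Hamilton: Claybrook 3, Stonebridge 2, Pinehurst 1, Ashgrove 1, Fernley 4.
Fernley gets 5 under Jefferson and 4 under Hamilton.

Jefferson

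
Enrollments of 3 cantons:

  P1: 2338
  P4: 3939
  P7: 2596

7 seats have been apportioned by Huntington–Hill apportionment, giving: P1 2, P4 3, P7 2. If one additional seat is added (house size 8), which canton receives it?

Priority for the next seat is population ÷ (√(s·(s+1))).
Priorities: P1 954.485, P4 1137.091, P7 1059.813.
Highest priority: P4.

P4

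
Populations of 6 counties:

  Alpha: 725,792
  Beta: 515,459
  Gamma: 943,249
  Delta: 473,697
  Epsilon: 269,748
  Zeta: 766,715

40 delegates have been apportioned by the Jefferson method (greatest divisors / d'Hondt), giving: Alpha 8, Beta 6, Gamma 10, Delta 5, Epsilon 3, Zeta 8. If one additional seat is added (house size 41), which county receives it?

Gamma

Priority for the next seat is population ÷ (current seats + 1).
Priorities: Alpha 80643.556, Beta 73637.000, Gamma 85749.909, Delta 78949.500, Epsilon 67437.000, Zeta 85190.556.
Highest priority: Gamma.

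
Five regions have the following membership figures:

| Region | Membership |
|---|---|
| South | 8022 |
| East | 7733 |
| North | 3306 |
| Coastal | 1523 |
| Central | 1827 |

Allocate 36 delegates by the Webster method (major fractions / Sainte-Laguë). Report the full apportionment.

South=13; East=13; North=5; Coastal=2; Central=3

Standard divisor 22411/36 ≈ 622.528; standard quotas: South 12.886, East 12.422, North 5.311, Coastal 2.446, Central 2.935.
Rounding to the nearest integer gives 13, 12, 5, 2, 3 = 35 seats, so the divisor must be adjusted.
With modified divisor 615.81: modified quotas South 13.027, East 12.557, North 5.369, Coastal 2.473, Central 2.967.
Rounding to the nearest integer: South 13, East 13, North 5, Coastal 2, Central 3 (total 36).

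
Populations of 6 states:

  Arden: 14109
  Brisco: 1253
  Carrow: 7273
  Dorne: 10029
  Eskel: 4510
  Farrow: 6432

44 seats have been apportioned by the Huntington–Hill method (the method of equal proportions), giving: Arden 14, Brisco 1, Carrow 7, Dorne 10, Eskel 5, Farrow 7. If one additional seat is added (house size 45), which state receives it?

Priority for the next seat is population ÷ (√(s·(s+1))).
Priorities: Arden 973.613, Brisco 886.005, Carrow 971.896, Dorne 956.228, Eskel 823.410, Farrow 859.512.
Highest priority: Arden.

Arden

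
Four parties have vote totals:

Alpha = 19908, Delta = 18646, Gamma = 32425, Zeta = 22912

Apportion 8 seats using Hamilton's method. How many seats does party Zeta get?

2

Total 93891; standard divisor 93891/8 ≈ 11736.375.
Standard quotas: Alpha 1.6963, Delta 1.5887, Gamma 2.7628, Zeta 1.9522.
Lower quotas: Alpha 1, Delta 1, Gamma 2, Zeta 1 (sum 5, leaving 3 seats).
Remainders in descending order: Zeta 0.9522, Gamma 0.7628, Alpha 0.6963, Delta 0.5887.
The surplus seats go to Zeta, Gamma, Alpha.
Zeta receives 2.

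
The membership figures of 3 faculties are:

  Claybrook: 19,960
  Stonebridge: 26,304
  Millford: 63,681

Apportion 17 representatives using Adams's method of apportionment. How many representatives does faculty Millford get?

10

Standard divisor 109945/17 ≈ 6467.353; standard quotas: Claybrook 3.086, Stonebridge 4.067, Millford 9.847.
Rounding up gives 4, 5, 10 = 19 seats, so the divisor must be adjusted.
With modified divisor 6900: modified quotas Claybrook 2.893, Stonebridge 3.812, Millford 9.229.
Rounding up: Claybrook 3, Stonebridge 4, Millford 10 (total 17).
Millford receives 10.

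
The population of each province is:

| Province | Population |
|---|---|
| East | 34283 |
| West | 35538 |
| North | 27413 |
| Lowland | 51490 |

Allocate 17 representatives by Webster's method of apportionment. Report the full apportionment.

East=4; West=4; North=3; Lowland=6

Standard divisor 148724/17 ≈ 8748.471; standard quotas: East 3.919, West 4.062, North 3.133, Lowland 5.886.
Rounding to the nearest integer gives East 4, West 4, North 3, Lowland 6 — total 17, matching the house size, so no adjustment is needed.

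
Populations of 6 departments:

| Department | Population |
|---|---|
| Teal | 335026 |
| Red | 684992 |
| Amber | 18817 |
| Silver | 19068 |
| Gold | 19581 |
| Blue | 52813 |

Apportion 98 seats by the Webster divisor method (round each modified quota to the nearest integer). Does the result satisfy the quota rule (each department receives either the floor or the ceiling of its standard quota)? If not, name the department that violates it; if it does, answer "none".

Red

Standard quotas: Teal 29.048, Red 59.391, Amber 1.631, Silver 1.653, Gold 1.698, Blue 4.579.
Webster allocation: Teal 29, Red 58, Amber 2, Silver 2, Gold 2, Blue 5.
Red has quota 59.391 (lower 59, upper 60) but receives 58 — outside the quota interval.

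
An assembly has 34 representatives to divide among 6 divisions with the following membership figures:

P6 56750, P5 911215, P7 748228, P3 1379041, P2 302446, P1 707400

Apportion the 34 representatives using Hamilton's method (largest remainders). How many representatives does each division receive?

Standard divisor: 4105080 ÷ 34 ≈ 120737.647.
Standard quotas: P6 0.4700, P5 7.5471, P7 6.1971, P3 11.4218, P2 2.5050, P1 5.8590.
Lower quotas: P6 0, P5 7, P7 6, P3 11, P2 2, P1 5 (sum 31, leaving 3 seats).
Remainders in descending order: P1 0.8590, P5 0.5471, P2 0.5050, P6 0.4700, P3 0.4218, P7 0.1971.
The surplus seats go to P1, P5, P2.

P6 0, P5 8, P7 6, P3 11, P2 3, P1 6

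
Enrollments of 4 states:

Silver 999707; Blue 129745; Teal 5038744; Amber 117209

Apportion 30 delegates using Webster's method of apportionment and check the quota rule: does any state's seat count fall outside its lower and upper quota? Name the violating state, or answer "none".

Teal

Standard quotas: Silver 4.772, Blue 0.619, Teal 24.050, Amber 0.559.
Webster allocation: Silver 5, Blue 1, Teal 23, Amber 1.
Teal has quota 24.050 (lower 24, upper 25) but receives 23 — outside the quota interval.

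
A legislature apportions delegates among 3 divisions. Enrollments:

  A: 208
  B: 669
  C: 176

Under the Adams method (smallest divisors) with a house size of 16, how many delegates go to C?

Standard divisor 1053/16 ≈ 65.812; standard quotas: A 3.160, B 10.165, C 2.674.
Rounding up gives 4, 11, 3 = 18 seats, so the divisor must be adjusted.
With modified divisor 70: modified quotas A 2.971, B 9.557, C 2.514.
Rounding up: A 3, B 10, C 3 (total 16).
C receives 3.

3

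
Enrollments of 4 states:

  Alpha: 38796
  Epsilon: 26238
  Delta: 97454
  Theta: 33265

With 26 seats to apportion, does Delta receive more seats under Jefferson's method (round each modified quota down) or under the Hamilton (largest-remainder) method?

Jefferson: Alpha 5, Epsilon 3, Delta 14, Theta 4.
Hamilton: Alpha 5, Epsilon 4, Delta 13, Theta 4.
Delta gets 14 under Jefferson and 13 under Hamilton.

Jefferson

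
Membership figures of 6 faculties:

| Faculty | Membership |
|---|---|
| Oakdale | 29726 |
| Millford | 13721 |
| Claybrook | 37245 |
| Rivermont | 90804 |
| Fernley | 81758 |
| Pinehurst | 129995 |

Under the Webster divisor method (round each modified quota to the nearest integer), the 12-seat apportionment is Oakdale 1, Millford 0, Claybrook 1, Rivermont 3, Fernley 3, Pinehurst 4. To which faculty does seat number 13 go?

Priority for the next seat is population ÷ (current seats + 0.5).
Priorities: Oakdale 19817.333, Millford 27442.000, Claybrook 24830.000, Rivermont 25944.000, Fernley 23359.429, Pinehurst 28887.778.
Highest priority: Pinehurst.

Pinehurst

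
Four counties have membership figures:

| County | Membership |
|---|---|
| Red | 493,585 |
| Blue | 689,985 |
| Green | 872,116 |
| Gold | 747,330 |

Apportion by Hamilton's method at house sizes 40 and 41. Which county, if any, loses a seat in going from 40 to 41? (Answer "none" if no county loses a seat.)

At 40 seats: Red 7, Blue 10, Green 12, Gold 11.
At 41 seats: Red 7, Blue 10, Green 13, Gold 11.
No county's allocation decreased.

none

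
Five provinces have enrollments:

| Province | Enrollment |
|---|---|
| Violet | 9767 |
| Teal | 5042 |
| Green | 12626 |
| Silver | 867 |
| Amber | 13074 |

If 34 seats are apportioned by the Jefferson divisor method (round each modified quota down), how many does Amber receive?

11

Standard divisor 41376/34 ≈ 1216.941; standard quotas: Violet 8.026, Teal 4.143, Green 10.375, Silver 0.712, Amber 10.743.
Rounding down gives 8, 4, 10, 0, 10 = 32 seats, so the divisor must be adjusted.
With modified divisor 1100: modified quotas Violet 8.879, Teal 4.584, Green 11.478, Silver 0.788, Amber 11.885.
Rounding down: Violet 8, Teal 4, Green 11, Silver 0, Amber 11 (total 34).
Amber receives 11.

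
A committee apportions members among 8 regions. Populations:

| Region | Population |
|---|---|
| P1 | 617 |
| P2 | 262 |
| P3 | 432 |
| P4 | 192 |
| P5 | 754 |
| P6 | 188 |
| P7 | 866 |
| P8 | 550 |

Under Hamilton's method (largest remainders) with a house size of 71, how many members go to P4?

The standard divisor is 3861/71 ≈ 54.38.
Standard quotas: P1 11.346, P2 4.818, P3 7.944, P4 3.531, P5 13.865, P6 3.457, P7 15.925, P8 10.114.
Lower quotas: P1 11, P2 4, P3 7, P4 3, P5 13, P6 3, P7 15, P8 10 (sum 66, leaving 5 seats).
Remainders in descending order: P3 0.944, P7 0.925, P5 0.865, P2 0.818, P4 0.531, P6 0.457, P1 0.346, P8 0.114.
Largest remainders: P3, P7, P5, P2, P4 receive the extra seats.
P4 receives 4.

4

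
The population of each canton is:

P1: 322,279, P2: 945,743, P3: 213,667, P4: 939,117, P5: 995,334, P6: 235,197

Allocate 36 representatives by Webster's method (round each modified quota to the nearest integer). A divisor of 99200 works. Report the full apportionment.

P1: 3, P2: 10, P3: 2, P4: 9, P5: 10, P6: 2

With modified divisor 99200: modified quotas P1 3.249, P2 9.534, P3 2.154, P4 9.467, P5 10.034, P6 2.371.
Rounding to the nearest integer: P1 3, P2 10, P3 2, P4 9, P5 10, P6 2 (total 36).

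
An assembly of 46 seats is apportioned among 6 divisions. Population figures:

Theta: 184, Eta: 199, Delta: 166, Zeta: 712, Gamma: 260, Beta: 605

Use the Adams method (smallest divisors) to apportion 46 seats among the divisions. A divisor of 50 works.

With modified divisor 50: modified quotas Theta 3.680, Eta 3.980, Delta 3.320, Zeta 14.240, Gamma 5.200, Beta 12.100.
Rounding up: Theta 4, Eta 4, Delta 4, Zeta 15, Gamma 6, Beta 13 (total 46).

Theta=4, Eta=4, Delta=4, Zeta=15, Gamma=6, Beta=13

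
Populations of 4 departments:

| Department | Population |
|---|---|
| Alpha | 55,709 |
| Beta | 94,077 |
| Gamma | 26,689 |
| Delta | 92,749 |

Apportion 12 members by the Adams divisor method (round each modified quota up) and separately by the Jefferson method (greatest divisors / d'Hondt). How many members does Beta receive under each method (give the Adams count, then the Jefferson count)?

4 and 5

Adams: Alpha 3, Beta 4, Gamma 1, Delta 4.
Jefferson: Alpha 2, Beta 5, Gamma 1, Delta 4.
Beta gets 4 under Adams and 5 under Jefferson.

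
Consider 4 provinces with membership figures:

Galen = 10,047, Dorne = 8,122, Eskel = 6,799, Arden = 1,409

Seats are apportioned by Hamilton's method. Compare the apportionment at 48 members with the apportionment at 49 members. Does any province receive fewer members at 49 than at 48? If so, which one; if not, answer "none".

At 48 seats: Galen 18, Dorne 15, Eskel 12, Arden 3.
At 49 seats: Galen 19, Dorne 15, Eskel 13, Arden 2.
Arden drops from 3 to 2.

Arden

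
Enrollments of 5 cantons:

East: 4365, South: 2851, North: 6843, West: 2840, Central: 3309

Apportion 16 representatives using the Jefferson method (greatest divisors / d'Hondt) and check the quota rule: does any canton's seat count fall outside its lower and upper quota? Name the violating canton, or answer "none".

Standard quotas: East 3.456, South 2.257, North 5.418, West 2.249, Central 2.620.
Jefferson allocation: East 3, South 2, North 6, West 2, Central 3.
Every allocation lies between the lower and upper quota.

none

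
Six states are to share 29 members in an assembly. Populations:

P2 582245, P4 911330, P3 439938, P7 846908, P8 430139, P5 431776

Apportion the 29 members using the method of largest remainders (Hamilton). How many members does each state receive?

P2 5, P4 7, P3 4, P7 7, P8 3, P5 3

Standard divisor: 3642336 ÷ 29 ≈ 125597.793.
Standard quotas: P2 4.6358, P4 7.2559, P3 3.5028, P7 6.7430, P8 3.4247, P5 3.4378.
Lower quotas: P2 4, P4 7, P3 3, P7 6, P8 3, P5 3 (sum 26, leaving 3 seats).
Remainders in descending order: P7 0.7430, P2 0.6358, P3 0.5028, P5 0.4378, P8 0.4247, P4 0.2559.
The surplus seats go to P7, P2, P3.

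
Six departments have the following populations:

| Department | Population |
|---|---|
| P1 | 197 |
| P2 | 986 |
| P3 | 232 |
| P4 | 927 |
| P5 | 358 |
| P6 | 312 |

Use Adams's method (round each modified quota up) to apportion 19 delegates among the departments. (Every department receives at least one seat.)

Standard divisor 3012/19 ≈ 158.526; standard quotas: P1 1.243, P2 6.220, P3 1.463, P4 5.848, P5 2.258, P6 1.968.
Rounding up gives 2, 7, 2, 6, 3, 2 = 22 seats, so the divisor must be adjusted.
With modified divisor 190: modified quotas P1 1.037, P2 5.189, P3 1.221, P4 4.879, P5 1.884, P6 1.642.
Rounding up: P1 2, P2 6, P3 2, P4 5, P5 2, P6 2 (total 19).

P1 2; P2 6; P3 2; P4 5; P5 2; P6 2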